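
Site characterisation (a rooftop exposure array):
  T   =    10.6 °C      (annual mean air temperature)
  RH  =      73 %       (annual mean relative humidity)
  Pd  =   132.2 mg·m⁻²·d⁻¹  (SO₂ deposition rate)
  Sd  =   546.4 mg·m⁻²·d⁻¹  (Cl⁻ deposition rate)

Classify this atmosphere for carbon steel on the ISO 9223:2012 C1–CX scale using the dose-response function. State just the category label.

C5

carbon steel: f(T) = -0.054·(T−10) [T>10 °C] = -0.0324
  SO₂ term: 1.77·132.2^0.52·exp(0.02·73-0.0324) = 93.54
  Cl⁻ term: 0.102·546.4^0.62·exp(0.033·73+0.04·10.6) = 86.34
  sum: 93.54 + 86.34 → r_corr = 179.9 μm/a
180 μm/a falls in (80, 200] for carbon steel → category C5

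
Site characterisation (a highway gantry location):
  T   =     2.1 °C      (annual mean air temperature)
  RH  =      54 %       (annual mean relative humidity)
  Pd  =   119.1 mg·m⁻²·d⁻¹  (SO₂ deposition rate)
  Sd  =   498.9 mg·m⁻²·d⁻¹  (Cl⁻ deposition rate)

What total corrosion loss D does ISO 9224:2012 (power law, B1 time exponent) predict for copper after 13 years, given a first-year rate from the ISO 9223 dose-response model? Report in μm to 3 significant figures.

D(13) = 3.26 μm

copper: temperature factor f = +0.126·(-7.9) = -0.9954
  SO₂ term: 0.0053·119.1^0.26·exp(0.059·54-0.9954) = 0.1642
  Sd branch = 0.01025·Sd^0.27·e^(0.036·RH+0.049·T) = 0.4248 μm/a
  sum: 0.1642 + 0.4248 → r_corr = 0.589 μm/a
ISO 9224: D(t) = r_corr · t^b with b = 0.667 (copper, B1)
  D(13) = 0.589 × 13^0.667 = 0.589 × 5.534 = 3.259 μm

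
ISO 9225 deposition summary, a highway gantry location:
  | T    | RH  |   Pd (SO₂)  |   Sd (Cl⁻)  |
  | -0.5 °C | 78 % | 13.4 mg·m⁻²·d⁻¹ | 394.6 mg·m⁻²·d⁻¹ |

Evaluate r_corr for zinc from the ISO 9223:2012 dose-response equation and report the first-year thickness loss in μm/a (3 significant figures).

zinc: T≤10 °C ⇒ hinge +0.038·(-0.5−10) = -0.3990
  SO₂ term: 0.0129·13.4^0.44·exp(0.046·78-0.3990) = 0.9806
  Cl⁻ term: 0.0175·394.6^0.57·exp(0.008·78+0.085·-0.5) = 0.9449
  sum: 0.9806 + 0.9449 → r_corr = 1.925 μm/a

r_corr = 1.93 μm/a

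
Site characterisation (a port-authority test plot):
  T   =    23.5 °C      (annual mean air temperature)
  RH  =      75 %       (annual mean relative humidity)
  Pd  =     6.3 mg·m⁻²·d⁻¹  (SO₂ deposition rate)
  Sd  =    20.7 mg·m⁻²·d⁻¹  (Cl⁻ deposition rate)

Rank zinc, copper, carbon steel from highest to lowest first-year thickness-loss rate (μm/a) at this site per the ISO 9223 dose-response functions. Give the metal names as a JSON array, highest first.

zinc: T>10 °C ⇒ hinge -0.071·(23.5−10) = -0.9585
  Pd branch = 0.0129·Pd^0.44·e^(0.046·RH+f) = 0.3502 μm/a
  Sd branch = 0.0175·Sd^0.57·e^(0.008·RH+0.085·T) = 1.322 μm/a
  sum: 0.3502 + 1.322 → r_corr = 1.672 μm/a
copper: temperature factor f = -0.080·(13.5) = -1.0800
  SO₂ term: 0.0053·6.3^0.26·exp(0.059·75-1.0800) = 0.2426
  Cl⁻ term: 0.01025·20.7^0.27·exp(0.036·75+0.049·23.5) = 1.093
  r_corr = 0.2426 + 1.093 = 1.336 μm/a
carbon steel: temperature factor f = -0.054·(13.5) = -0.7290
  Pd branch = 1.77·Pd^0.52·e^(0.02·RH+f) = 9.965 μm/a
  Sd branch = 0.102·Sd^0.62·e^(0.033·RH+0.04·T) = 20.31 μm/a
  r_corr = 9.965 + 20.31 = 30.27 μm/a
Ordering by μm/a: carbon steel (30.3) > zinc (1.67) > copper (1.34)

["carbon steel", "zinc", "copper"]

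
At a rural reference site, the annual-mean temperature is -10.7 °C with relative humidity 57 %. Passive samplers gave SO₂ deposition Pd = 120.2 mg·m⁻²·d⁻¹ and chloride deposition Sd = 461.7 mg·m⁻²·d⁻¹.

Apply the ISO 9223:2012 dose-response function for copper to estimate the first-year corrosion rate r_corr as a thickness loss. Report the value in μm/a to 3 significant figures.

r_corr = 0.287 μm/a

copper: f(T) = +0.126·(T−10) [T≤10 °C] = -2.6082
  Pd branch = 0.0053·Pd^0.26·e^(0.059·RH+f) = 0.03916 μm/a
  Cl⁻ term: 0.01025·461.7^0.27·exp(0.036·57+0.049·-10.7) = 0.2475
  r_corr = 0.03916 + 0.2475 = 0.2867 μm/a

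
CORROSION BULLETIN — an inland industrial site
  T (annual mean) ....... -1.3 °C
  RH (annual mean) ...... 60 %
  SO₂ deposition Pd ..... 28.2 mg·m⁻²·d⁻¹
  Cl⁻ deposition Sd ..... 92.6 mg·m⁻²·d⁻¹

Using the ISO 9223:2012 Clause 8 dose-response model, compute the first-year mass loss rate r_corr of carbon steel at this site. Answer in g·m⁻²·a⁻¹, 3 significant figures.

r_corr = 139 g·m⁻²·a⁻¹

carbon steel: f(T) = +0.150·(T−10) [T≤10 °C] = -1.6950
  SO₂ term: 1.77·28.2^0.52·exp(0.02·60-1.6950) = 6.125
  Sd branch = 0.102·Sd^0.62·e^(0.033·RH+0.04·T) = 11.62 μm/a
  sum: 6.125 + 11.62 → r_corr = 17.75 μm/a
Convert to mass loss: 17.75 μm/a × 7.85 g/cm³ = 139.3 g·m⁻²·a⁻¹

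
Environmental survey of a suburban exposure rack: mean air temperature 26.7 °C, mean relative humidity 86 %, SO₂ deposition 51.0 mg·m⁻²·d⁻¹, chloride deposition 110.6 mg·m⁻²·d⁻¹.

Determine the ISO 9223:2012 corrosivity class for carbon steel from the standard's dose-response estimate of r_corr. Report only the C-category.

C5

carbon steel: f(T) = -0.054·(T−10) [T>10 °C] = -0.9018
  sulphur-dioxide contribution → 30.99 μm/a
  chloride contribution → 93.77 μm/a
  total first-year rate 124.8 μm/a
125 μm/a falls in (80, 200] for carbon steel → category C5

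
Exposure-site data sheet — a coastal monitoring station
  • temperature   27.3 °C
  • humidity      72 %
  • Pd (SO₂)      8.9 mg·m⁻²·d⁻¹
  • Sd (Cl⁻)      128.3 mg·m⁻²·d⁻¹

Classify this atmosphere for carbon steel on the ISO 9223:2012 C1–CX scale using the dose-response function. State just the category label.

C4

carbon steel: temperature factor f = -0.054·(17.3) = -0.9342
  Pd branch = 1.77·Pd^0.52·e^(0.02·RH+f) = 9.148 μm/a
  Cl⁻ term: 0.102·128.3^0.62·exp(0.033·72+0.04·27.3) = 66.35
  r_corr = 9.148 + 66.35 = 75.5 μm/a
Category bounds: 50…80 μm/a bracket r_corr ⇒ C4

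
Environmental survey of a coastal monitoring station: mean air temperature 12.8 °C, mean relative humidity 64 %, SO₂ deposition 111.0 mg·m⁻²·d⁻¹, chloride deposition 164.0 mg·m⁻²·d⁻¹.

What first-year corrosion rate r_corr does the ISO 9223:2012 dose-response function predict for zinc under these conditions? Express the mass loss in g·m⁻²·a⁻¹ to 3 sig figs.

r_corr = 22.7 g·m⁻²·a⁻¹

zinc: T>10 °C ⇒ hinge -0.071·(12.8−10) = -0.1988
  SO₂ term: 0.0129·111.0^0.44·exp(0.046·64-0.1988) = 1.595
  Sd branch = 0.0175·Sd^0.57·e^(0.008·RH+0.085·T) = 1.586 μm/a
  sum: 1.595 + 1.586 → r_corr = 3.181 μm/a
Convert to mass loss: 3.181 μm/a × 7.14 g/cm³ = 22.71 g·m⁻²·a⁻¹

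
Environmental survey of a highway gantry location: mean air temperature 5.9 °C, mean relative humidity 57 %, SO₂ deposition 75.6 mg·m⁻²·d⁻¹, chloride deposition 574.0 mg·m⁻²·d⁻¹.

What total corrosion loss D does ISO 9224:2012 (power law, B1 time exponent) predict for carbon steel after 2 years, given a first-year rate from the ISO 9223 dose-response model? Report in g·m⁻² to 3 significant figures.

D(2) = 811 g·m⁻²

carbon steel: T≤10 °C ⇒ hinge +0.150·(5.9−10) = -0.6150
  sulphur-dioxide contribution → 28.37 μm/a
  chloride contribution → 43.5 μm/a
  total first-year rate 71.87 μm/a
Power-law: D(2) = r_corr · 2^0.523
  D(2) = 71.87 × 2^0.523 = 71.87 × 1.437 = 103.3 μm
  Mass loss = 103.3 μm × 7.85 g/cm³ = 810.7 g·m⁻²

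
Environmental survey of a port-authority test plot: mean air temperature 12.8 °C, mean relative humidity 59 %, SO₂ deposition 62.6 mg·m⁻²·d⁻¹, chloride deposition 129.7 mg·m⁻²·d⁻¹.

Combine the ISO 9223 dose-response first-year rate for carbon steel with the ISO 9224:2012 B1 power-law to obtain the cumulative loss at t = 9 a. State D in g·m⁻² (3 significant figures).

D(9) = 1.66e+03 g·m⁻²

carbon steel: temperature factor f = -0.054·(2.8) = -0.1512
  SO₂ term: 1.77·62.6^0.52·exp(0.02·59-0.1512) = 42.56
  Cl⁻ term: 0.102·129.7^0.62·exp(0.033·59+0.04·12.8) = 24.35
  sum: 42.56 + 24.35 → r_corr = 66.91 μm/a
Power-law: D(9) = r_corr · 9^0.523
  D(9) = 66.91 × 9^0.523 = 66.91 × 3.156 = 211.1 μm
  Mass loss = 211.1 μm × 7.85 g/cm³ = 1657 g·m⁻²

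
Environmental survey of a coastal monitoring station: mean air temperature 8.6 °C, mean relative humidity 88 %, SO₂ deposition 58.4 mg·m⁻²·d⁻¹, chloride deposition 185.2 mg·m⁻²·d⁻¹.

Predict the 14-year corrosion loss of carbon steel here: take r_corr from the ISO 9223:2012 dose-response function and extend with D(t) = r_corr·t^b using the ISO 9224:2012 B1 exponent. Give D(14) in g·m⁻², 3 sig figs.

carbon steel: f(T) = +0.150·(T−10) [T≤10 °C] = -0.2100
  SO₂ term: 1.77·58.4^0.52·exp(0.02·88-0.2100) = 69.13
  Cl⁻ term: 0.102·185.2^0.62·exp(0.033·88+0.04·8.6) = 66.85
  r_corr = 69.13 + 66.85 = 136 μm/a
Power-law: D(14) = r_corr · 14^0.523
  D(14) = 136 × 14^0.523 = 136 × 3.976 = 540.6 μm
  Mass loss = 540.6 μm × 7.85 g/cm³ = 4244 g·m⁻²

D(14) = 4.24e+03 g·m⁻²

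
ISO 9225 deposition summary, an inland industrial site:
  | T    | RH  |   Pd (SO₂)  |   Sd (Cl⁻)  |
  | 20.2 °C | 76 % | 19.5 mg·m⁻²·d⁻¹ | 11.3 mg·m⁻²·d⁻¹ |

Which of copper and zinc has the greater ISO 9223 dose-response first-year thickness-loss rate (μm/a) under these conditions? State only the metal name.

copper: f(T) = -0.080·(T−10) [T>10 °C] = -0.8160
  sulphur-dioxide contribution → 0.4494 μm/a
  chloride contribution → 0.8187 μm/a
  total first-year rate 1.268 μm/a
zinc: T>10 °C ⇒ hinge -0.071·(20.2−10) = -0.7242
  sulphur-dioxide contribution → 0.762 μm/a
  chloride contribution → 0.7129 μm/a
  ⇒ r_corr(zinc) = 1.475 μm/a
Ordering by μm/a: zinc (1.47) > copper (1.27)

zinc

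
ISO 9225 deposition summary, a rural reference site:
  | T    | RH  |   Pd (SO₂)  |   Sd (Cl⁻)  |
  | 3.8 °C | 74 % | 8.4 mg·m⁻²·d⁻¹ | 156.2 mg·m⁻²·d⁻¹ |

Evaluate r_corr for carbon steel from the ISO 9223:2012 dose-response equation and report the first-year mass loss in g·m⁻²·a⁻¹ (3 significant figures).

r_corr = 318 g·m⁻²·a⁻¹

carbon steel: T≤10 °C ⇒ hinge +0.150·(3.8−10) = -0.9300
  Pd branch = 1.77·Pd^0.52·e^(0.02·RH+f) = 9.278 μm/a
  Sd branch = 0.102·Sd^0.62·e^(0.033·RH+0.04·T) = 31.28 μm/a
  r_corr = 9.278 + 31.28 = 40.56 μm/a
Convert to mass loss: 40.56 μm/a × 7.85 g/cm³ = 318.4 g·m⁻²·a⁻¹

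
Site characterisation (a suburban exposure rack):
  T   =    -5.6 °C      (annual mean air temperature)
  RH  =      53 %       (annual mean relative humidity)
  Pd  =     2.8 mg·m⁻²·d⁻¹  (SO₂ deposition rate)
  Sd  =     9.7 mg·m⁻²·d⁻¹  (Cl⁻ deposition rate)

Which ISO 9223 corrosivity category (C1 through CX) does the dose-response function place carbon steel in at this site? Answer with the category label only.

carbon steel: temperature factor f = +0.150·(-15.6) = -2.3400
  Pd branch = 1.77·Pd^0.52·e^(0.02·RH+f) = 0.8406 μm/a
  Sd branch = 0.102·Sd^0.62·e^(0.033·RH+0.04·T) = 1.917 μm/a
  sum: 0.8406 + 1.917 → r_corr = 2.758 μm/a
2.76 μm/a falls in (1.3, 25] for carbon steel → category C2

C2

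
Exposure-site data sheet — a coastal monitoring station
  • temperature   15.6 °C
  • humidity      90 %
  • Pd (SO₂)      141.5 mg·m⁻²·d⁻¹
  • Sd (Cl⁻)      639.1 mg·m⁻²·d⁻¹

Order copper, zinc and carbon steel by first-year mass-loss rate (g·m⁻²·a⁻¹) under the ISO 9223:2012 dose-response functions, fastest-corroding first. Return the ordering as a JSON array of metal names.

["carbon steel", "zinc", "copper"]

copper: T>10 °C ⇒ hinge -0.080·(15.6−10) = -0.4480
  Pd branch = 0.0053·Pd^0.26·e^(0.059·RH+f) = 2.483 μm/a
  Sd branch = 0.01025·Sd^0.27·e^(0.036·RH+0.049·T) = 3.216 μm/a
  sum: 2.483 + 3.216 → r_corr = 5.699 μm/a
  mass loss = 5.699 μm/a × 8.96 g/cm³ = 51.06 g·m⁻²·a⁻¹
zinc: f(T) = -0.071·(T−10) [T>10 °C] = -0.3976
  SO₂ term: 0.0129·141.5^0.44·exp(0.046·90-0.3976) = 4.811
  Cl⁻ term: 0.0175·639.1^0.57·exp(0.008·90+0.085·15.6) = 5.38
  r_corr = 4.811 + 5.38 = 10.19 μm/a
  mass loss = 10.19 μm/a × 7.14 g/cm³ = 72.76 g·m⁻²·a⁻¹
carbon steel: T>10 °C ⇒ hinge -0.054·(15.6−10) = -0.3024
  Pd branch = 1.77·Pd^0.52·e^(0.02·RH+f) = 103.9 μm/a
  Cl⁻ term: 0.102·639.1^0.62·exp(0.033·90+0.04·15.6) = 203.7
  r_corr = 103.9 + 203.7 = 307.6 μm/a
  mass loss = 307.6 μm/a × 7.85 g/cm³ = 2415 g·m⁻²·a⁻¹
Ordering by g·m⁻²·a⁻¹: carbon steel (2410) > zinc (72.8) > copper (51.1)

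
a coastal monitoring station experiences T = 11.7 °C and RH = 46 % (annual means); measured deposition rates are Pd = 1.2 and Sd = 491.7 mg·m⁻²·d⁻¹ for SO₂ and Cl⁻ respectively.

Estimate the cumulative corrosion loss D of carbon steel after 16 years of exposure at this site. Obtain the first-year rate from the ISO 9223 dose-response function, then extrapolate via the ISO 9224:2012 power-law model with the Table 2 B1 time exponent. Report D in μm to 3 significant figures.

carbon steel: T>10 °C ⇒ hinge -0.054·(11.7−10) = -0.0918
  SO₂ term: 1.77·1.2^0.52·exp(0.02·46-0.0918) = 4.455
  Sd branch = 0.102·Sd^0.62·e^(0.033·RH+0.04·T) = 34.67 μm/a
  r_corr = 4.455 + 34.67 = 39.13 μm/a
Long-term exponent b (ISO 9224 Table 2, B1) = 0.523
  D(16) = 39.13 × 16^0.523 = 39.13 × 4.263 = 166.8 μm

D(16) = 167 μm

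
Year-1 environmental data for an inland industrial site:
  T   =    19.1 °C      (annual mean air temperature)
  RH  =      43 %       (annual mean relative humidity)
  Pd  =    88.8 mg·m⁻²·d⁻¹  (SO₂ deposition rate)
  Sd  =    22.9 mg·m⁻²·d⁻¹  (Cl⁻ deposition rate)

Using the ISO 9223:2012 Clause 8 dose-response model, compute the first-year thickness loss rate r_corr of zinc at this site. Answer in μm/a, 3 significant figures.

r_corr = 1.10 μm/a

zinc: T>10 °C ⇒ hinge -0.071·(19.1−10) = -0.6461
  Pd branch = 0.0129·Pd^0.44·e^(0.046·RH+f) = 0.3518 μm/a
  Sd branch = 0.0175·Sd^0.57·e^(0.008·RH+0.085·T) = 0.7458 μm/a
  sum: 0.3518 + 0.7458 → r_corr = 1.098 μm/a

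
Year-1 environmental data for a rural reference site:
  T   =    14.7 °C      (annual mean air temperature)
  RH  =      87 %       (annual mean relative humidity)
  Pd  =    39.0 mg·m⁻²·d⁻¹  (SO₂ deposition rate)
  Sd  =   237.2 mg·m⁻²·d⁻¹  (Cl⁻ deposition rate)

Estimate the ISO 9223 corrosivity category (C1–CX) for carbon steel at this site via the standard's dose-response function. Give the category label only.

C5

carbon steel: f(T) = -0.054·(T−10) [T>10 °C] = -0.2538
  Pd branch = 1.77·Pd^0.52·e^(0.02·RH+f) = 52.57 μm/a
  Cl⁻ term: 0.102·237.2^0.62·exp(0.033·87+0.04·14.7) = 96.25
  sum: 52.57 + 96.25 → r_corr = 148.8 μm/a
Category bounds: 80…200 μm/a bracket r_corr ⇒ C5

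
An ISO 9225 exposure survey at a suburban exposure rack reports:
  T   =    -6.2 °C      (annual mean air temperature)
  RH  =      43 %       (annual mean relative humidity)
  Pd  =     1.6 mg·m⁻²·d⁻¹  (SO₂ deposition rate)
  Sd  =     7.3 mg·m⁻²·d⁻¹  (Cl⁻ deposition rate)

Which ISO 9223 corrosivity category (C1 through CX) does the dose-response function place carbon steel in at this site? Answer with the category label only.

carbon steel: temperature factor f = +0.150·(-16.2) = -2.4300
  SO₂ term: 1.77·1.6^0.52·exp(0.02·43-2.4300) = 0.4702
  Sd branch = 0.102·Sd^0.62·e^(0.033·RH+0.04·T) = 1.128 μm/a
  r_corr = 0.4702 + 1.128 = 1.598 μm/a
ISO 9223 Table 2 (carbon steel): 1.3 < 1.6 ≤ 25 μm/a ⇒ C2

C2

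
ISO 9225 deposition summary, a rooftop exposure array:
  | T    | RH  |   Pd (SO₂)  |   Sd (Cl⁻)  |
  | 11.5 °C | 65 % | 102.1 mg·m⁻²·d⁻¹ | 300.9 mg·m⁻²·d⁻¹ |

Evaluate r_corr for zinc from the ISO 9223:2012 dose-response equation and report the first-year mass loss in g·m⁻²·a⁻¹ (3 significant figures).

zinc: temperature factor f = -0.071·(1.5) = -0.1065
  SO₂ term: 0.0129·102.1^0.44·exp(0.046·65-0.1065) = 1.765
  Sd branch = 0.0175·Sd^0.57·e^(0.008·RH+0.085·T) = 2.023 μm/a
  sum: 1.765 + 2.023 → r_corr = 3.789 μm/a
Convert to mass loss: 3.789 μm/a × 7.14 g/cm³ = 27.05 g·m⁻²·a⁻¹

r_corr = 27.1 g·m⁻²·a⁻¹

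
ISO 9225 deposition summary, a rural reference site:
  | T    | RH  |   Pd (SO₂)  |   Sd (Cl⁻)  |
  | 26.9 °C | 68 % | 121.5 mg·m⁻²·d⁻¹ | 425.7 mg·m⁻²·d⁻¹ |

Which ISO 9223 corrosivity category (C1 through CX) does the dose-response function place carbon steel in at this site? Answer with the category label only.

C5

carbon steel: T>10 °C ⇒ hinge -0.054·(26.9−10) = -0.9126
  Pd branch = 1.77·Pd^0.52·e^(0.02·RH+f) = 33.59 μm/a
  Sd branch = 0.102·Sd^0.62·e^(0.033·RH+0.04·T) = 120.4 μm/a
  r_corr = 33.59 + 120.4 = 154 μm/a
Category bounds: 80…200 μm/a bracket r_corr ⇒ C5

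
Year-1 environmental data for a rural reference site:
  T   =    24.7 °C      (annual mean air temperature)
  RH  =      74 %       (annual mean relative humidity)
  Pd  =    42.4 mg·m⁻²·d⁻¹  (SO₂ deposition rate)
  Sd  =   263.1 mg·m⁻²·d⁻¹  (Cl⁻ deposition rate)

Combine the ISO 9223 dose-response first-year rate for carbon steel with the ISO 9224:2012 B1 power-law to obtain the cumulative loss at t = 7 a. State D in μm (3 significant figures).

D(7) = 344 μm

carbon steel: T>10 °C ⇒ hinge -0.054·(24.7−10) = -0.7938
  Pd branch = 1.77·Pd^0.52·e^(0.02·RH+f) = 24.67 μm/a
  Cl⁻ term: 0.102·263.1^0.62·exp(0.033·74+0.04·24.7) = 99.7
  sum: 24.67 + 99.7 → r_corr = 124.4 μm/a
Power-law: D(7) = r_corr · 7^0.523
  D(7) = 124.4 × 7^0.523 = 124.4 × 2.767 = 344.1 μm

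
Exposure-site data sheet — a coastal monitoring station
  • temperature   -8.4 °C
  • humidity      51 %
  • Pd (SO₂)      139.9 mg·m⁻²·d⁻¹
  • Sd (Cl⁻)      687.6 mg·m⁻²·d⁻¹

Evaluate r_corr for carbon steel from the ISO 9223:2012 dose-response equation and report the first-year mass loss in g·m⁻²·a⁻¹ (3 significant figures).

r_corr = 209 g·m⁻²·a⁻¹

carbon steel: f(T) = +0.150·(T−10) [T≤10 °C] = -2.7600
  SO₂ term: 1.77·139.9^0.52·exp(0.02·51-2.7600) = 4.056
  Sd branch = 0.102·Sd^0.62·e^(0.033·RH+0.04·T) = 22.53 μm/a
  r_corr = 4.056 + 22.53 = 26.59 μm/a
Convert to mass loss: 26.59 μm/a × 7.85 g/cm³ = 208.7 g·m⁻²·a⁻¹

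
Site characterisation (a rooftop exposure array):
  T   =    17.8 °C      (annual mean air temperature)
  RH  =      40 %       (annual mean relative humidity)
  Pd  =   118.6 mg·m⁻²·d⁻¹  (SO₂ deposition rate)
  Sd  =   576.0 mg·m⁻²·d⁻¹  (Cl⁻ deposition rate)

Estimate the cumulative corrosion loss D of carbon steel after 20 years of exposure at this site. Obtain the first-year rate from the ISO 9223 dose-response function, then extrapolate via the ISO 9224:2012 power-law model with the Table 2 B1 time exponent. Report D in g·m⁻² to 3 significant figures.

carbon steel: f(T) = -0.054·(T−10) [T>10 °C] = -0.4212
  Pd branch = 1.77·Pd^0.52·e^(0.02·RH+f) = 30.97 μm/a
  Sd branch = 0.102·Sd^0.62·e^(0.033·RH+0.04·T) = 40.05 μm/a
  sum: 30.97 + 40.05 → r_corr = 71.02 μm/a
ISO 9224: D(t) = r_corr · t^b with b = 0.523 (carbon steel, B1)
  D(20) = 71.02 × 20^0.523 = 71.02 × 4.791 = 340.3 μm
  Mass loss = 340.3 μm × 7.85 g/cm³ = 2671 g·m⁻²

D(20) = 2.67e+03 g·m⁻²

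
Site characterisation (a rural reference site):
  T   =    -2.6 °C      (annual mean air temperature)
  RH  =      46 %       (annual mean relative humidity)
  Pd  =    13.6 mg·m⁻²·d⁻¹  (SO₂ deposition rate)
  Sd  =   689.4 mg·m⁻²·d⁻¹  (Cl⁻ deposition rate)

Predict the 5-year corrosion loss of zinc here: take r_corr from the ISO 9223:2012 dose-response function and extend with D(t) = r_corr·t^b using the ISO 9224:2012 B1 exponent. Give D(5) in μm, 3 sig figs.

zinc: T≤10 °C ⇒ hinge +0.038·(-2.6−10) = -0.4788
  sulphur-dioxide contribution → 0.2091 μm/a
  chloride contribution → 0.841 μm/a
  ⇒ r_corr(zinc) = 1.05 μm/a
Power-law: D(5) = r_corr · 5^0.813
  D(5) = 1.05 × 5^0.813 = 1.05 × 3.701 = 3.886 μm

D(5) = 3.89 μm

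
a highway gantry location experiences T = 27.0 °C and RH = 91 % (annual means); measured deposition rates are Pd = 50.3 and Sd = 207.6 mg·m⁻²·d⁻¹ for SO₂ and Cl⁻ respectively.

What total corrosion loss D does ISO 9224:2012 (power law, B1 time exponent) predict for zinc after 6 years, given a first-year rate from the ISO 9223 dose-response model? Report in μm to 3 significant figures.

D(6) = 38.4 μm

zinc: T>10 °C ⇒ hinge -0.071·(27.0−10) = -1.2070
  Pd branch = 0.0129·Pd^0.44·e^(0.046·RH+f) = 1.422 μm/a
  Cl⁻ term: 0.0175·207.6^0.57·exp(0.008·91+0.085·27.0) = 7.529
  r_corr = 1.422 + 7.529 = 8.951 μm/a
Power-law: D(6) = r_corr · 6^0.813
  D(6) = 8.951 × 6^0.813 = 8.951 × 4.292 = 38.42 μm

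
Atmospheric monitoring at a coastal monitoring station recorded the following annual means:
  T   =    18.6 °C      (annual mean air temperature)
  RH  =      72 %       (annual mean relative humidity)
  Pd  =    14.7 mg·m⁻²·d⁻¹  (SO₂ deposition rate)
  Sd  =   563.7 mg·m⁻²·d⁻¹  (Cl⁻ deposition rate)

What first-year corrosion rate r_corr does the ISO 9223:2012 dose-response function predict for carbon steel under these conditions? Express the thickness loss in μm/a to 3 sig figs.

carbon steel: T>10 °C ⇒ hinge -0.054·(18.6−10) = -0.4644
  Pd branch = 1.77·Pd^0.52·e^(0.02·RH+f) = 19 μm/a
  Cl⁻ term: 0.102·563.7^0.62·exp(0.033·72+0.04·18.6) = 117.3
  r_corr = 19 + 117.3 = 136.3 μm/a

r_corr = 136 μm/a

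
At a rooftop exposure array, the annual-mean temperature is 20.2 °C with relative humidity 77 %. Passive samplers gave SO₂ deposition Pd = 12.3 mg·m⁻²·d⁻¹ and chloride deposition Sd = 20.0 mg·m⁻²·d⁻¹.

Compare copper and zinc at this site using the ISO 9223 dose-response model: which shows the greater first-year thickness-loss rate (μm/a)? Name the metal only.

copper: T>10 °C ⇒ hinge -0.080·(20.2−10) = -0.8160
  sulphur-dioxide contribution → 0.4229 μm/a
  chloride contribution → 0.9902 μm/a
  ⇒ r_corr(copper) = 1.413 μm/a
zinc: T>10 °C ⇒ hinge -0.071·(20.2−10) = -0.7242
  sulphur-dioxide contribution → 0.6515 μm/a
  chloride contribution → 0.995 μm/a
  total first-year rate 1.647 μm/a
Ordering by μm/a: zinc (1.65) > copper (1.41)

zinc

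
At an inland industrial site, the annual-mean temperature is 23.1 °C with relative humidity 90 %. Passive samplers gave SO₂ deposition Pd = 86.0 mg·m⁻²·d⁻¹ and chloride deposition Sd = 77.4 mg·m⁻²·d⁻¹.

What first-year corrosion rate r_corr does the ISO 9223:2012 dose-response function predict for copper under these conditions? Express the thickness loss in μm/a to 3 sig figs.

copper: f(T) = -0.080·(T−10) [T>10 °C] = -1.0480
  sulphur-dioxide contribution → 1.197 μm/a
  chloride contribution → 2.626 μm/a
  ⇒ r_corr(copper) = 3.824 μm/a

r_corr = 3.82 μm/a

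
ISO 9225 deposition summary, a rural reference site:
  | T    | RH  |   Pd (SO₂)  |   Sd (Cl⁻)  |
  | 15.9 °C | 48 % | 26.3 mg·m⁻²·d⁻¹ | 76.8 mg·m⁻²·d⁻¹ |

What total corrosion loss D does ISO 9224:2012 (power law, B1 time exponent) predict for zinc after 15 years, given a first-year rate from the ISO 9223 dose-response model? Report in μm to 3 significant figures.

D(15) = 13.6 μm

zinc: temperature factor f = -0.071·(5.9) = -0.4189
  sulphur-dioxide contribution → 0.3254 μm/a
  chloride contribution → 1.179 μm/a
  ⇒ r_corr(zinc) = 1.504 μm/a
Power-law: D(15) = r_corr · 15^0.813
  D(15) = 1.504 × 15^0.813 = 1.504 × 9.04 = 13.6 μm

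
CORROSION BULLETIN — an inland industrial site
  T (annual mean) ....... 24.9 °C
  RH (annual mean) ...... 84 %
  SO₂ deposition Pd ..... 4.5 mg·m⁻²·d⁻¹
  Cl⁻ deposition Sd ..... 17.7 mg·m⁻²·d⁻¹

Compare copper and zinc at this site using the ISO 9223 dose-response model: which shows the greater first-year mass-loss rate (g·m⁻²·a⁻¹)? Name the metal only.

copper

copper: f(T) = -0.080·(T−10) [T>10 °C] = -1.1920
  Pd branch = 0.0053·Pd^0.26·e^(0.059·RH+f) = 0.3379 μm/a
  Cl⁻ term: 0.01025·17.7^0.27·exp(0.036·84+0.049·24.9) = 1.552
  sum: 0.3379 + 1.552 → r_corr = 1.89 μm/a
  mass loss = 1.89 μm/a × 8.96 g/cm³ = 16.93 g·m⁻²·a⁻¹
zinc: temperature factor f = -0.071·(14.9) = -1.0579
  SO₂ term: 0.0129·4.5^0.44·exp(0.046·84-1.0579) = 0.4137
  Sd branch = 0.0175·Sd^0.57·e^(0.008·RH+0.085·T) = 1.464 μm/a
  sum: 0.4137 + 1.464 → r_corr = 1.877 μm/a
  mass loss = 1.877 μm/a × 7.14 g/cm³ = 13.4 g·m⁻²·a⁻¹
Ordering by g·m⁻²·a⁻¹: copper (16.9) > zinc (13.4)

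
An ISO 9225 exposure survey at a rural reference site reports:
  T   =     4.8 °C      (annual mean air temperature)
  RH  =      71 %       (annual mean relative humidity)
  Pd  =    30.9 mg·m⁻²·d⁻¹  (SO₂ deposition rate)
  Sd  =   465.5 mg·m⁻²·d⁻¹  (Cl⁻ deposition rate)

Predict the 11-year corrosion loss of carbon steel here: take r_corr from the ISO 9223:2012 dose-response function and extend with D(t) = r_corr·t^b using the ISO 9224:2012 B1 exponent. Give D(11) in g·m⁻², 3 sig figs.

carbon steel: temperature factor f = +0.150·(-5.2) = -0.7800
  Pd branch = 1.77·Pd^0.52·e^(0.02·RH+f) = 19.98 μm/a
  Sd branch = 0.102·Sd^0.62·e^(0.033·RH+0.04·T) = 58.03 μm/a
  sum: 19.98 + 58.03 → r_corr = 78.01 μm/a
Power-law: D(11) = r_corr · 11^0.523
  D(11) = 78.01 × 11^0.523 = 78.01 × 3.505 = 273.4 μm
  Mass loss = 273.4 μm × 7.85 g/cm³ = 2146 g·m⁻²

D(11) = 2.15e+03 g·m⁻²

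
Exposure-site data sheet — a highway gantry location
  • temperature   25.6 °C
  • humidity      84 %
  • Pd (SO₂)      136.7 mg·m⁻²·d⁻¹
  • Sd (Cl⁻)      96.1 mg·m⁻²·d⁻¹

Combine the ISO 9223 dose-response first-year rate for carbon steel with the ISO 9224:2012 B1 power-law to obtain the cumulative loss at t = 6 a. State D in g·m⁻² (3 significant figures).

carbon steel: temperature factor f = -0.054·(15.6) = -0.8424
  SO₂ term: 1.77·136.7^0.52·exp(0.02·84-0.8424) = 52.76
  Cl⁻ term: 0.102·96.1^0.62·exp(0.033·84+0.04·25.6) = 77
  r_corr = 52.76 + 77 = 129.8 μm/a
Power-law: D(6) = r_corr · 6^0.523
  D(6) = 129.8 × 6^0.523 = 129.8 × 2.553 = 331.2 μm
  Mass loss = 331.2 μm × 7.85 g/cm³ = 2600 g·m⁻²

D(6) = 2.60e+03 g·m⁻²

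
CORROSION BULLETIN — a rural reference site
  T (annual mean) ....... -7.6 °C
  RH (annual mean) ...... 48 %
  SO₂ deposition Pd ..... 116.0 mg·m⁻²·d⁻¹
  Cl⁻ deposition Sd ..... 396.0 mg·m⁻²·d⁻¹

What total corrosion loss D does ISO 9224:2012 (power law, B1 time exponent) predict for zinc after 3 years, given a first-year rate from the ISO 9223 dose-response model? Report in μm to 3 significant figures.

zinc: temperature factor f = +0.038·(-17.6) = -0.6688
  SO₂ term: 0.0129·116.0^0.44·exp(0.046·48-0.6688) = 0.4869
  Sd branch = 0.0175·Sd^0.57·e^(0.008·RH+0.085·T) = 0.4073 μm/a
  r_corr = 0.4869 + 0.4073 = 0.8942 μm/a
Power-law: D(3) = r_corr · 3^0.813
  D(3) = 0.8942 × 3^0.813 = 0.8942 × 2.443 = 2.184 μm

D(3) = 2.18 μm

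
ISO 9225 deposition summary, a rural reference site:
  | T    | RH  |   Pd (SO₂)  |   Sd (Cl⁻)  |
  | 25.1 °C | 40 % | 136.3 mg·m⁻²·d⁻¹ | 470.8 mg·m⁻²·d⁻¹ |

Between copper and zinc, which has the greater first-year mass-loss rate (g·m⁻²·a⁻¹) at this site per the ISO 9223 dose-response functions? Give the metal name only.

zinc

copper: f(T) = -0.080·(T−10) [T>10 °C] = -1.2080
  SO₂ term: 0.0053·136.3^0.26·exp(0.059·40-1.2080) = 0.06019
  Cl⁻ term: 0.01025·470.8^0.27·exp(0.036·40+0.049·25.1) = 0.7797
  sum: 0.06019 + 0.7797 → r_corr = 0.8399 μm/a
  mass loss = 0.8399 μm/a × 8.96 g/cm³ = 7.525 g·m⁻²·a⁻¹
zinc: temperature factor f = -0.071·(15.1) = -1.0721
  SO₂ term: 0.0129·136.3^0.44·exp(0.046·40-1.0721) = 0.2417
  Cl⁻ term: 0.0175·470.8^0.57·exp(0.008·40+0.085·25.1) = 6.794
  sum: 0.2417 + 6.794 → r_corr = 7.035 μm/a
  mass loss = 7.035 μm/a × 7.14 g/cm³ = 50.23 g·m⁻²·a⁻¹
Ordering by g·m⁻²·a⁻¹: zinc (50.2) > copper (7.53)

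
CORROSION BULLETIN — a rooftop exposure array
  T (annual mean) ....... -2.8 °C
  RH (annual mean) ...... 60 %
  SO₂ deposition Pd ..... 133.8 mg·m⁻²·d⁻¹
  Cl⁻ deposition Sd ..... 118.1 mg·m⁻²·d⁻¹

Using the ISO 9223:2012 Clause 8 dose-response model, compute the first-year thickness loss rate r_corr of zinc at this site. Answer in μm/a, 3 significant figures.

zinc: T≤10 °C ⇒ hinge +0.038·(-2.8−10) = -0.4864
  SO₂ term: 0.0129·133.8^0.44·exp(0.046·60-0.4864) = 1.081
  Cl⁻ term: 0.0175·118.1^0.57·exp(0.008·60+0.085·-2.8) = 0.3383
  r_corr = 1.081 + 0.3383 = 1.419 μm/a

r_corr = 1.42 μm/a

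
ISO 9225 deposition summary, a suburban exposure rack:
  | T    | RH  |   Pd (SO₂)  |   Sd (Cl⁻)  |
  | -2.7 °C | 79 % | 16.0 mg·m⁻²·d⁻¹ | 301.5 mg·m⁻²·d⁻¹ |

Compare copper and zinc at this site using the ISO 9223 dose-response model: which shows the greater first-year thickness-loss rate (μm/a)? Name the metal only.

copper: f(T) = +0.126·(T−10) [T≤10 °C] = -1.6002
  sulphur-dioxide contribution → 0.2326 μm/a
  chloride contribution → 0.7208 μm/a
  ⇒ r_corr(copper) = 0.9534 μm/a
zinc: temperature factor f = +0.038·(-12.7) = -0.4826
  sulphur-dioxide contribution → 1.021 μm/a
  chloride contribution → 0.6777 μm/a
  total first-year rate 1.699 μm/a
Ordering by μm/a: zinc (1.7) > copper (0.953)

zinc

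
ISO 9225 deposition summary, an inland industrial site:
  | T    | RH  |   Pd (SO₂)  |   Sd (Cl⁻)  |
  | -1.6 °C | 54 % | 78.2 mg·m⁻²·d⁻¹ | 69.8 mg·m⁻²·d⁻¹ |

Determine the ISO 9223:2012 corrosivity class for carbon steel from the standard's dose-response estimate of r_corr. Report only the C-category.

carbon steel: T≤10 °C ⇒ hinge +0.150·(-1.6−10) = -1.7400
  SO₂ term: 1.77·78.2^0.52·exp(0.02·54-1.7400) = 8.827
  Cl⁻ term: 0.102·69.8^0.62·exp(0.033·54+0.04·-1.6) = 7.905
  sum: 8.827 + 7.905 → r_corr = 16.73 μm/a
Category bounds: 1.3…25 μm/a bracket r_corr ⇒ C2

C2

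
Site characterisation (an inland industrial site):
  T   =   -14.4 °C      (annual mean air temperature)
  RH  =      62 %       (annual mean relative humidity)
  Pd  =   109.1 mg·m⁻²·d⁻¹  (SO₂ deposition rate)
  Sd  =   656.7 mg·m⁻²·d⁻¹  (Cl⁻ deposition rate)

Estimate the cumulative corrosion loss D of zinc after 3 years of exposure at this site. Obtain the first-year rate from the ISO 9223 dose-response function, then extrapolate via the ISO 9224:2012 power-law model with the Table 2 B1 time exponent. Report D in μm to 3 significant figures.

D(3) = 2.54 μm

zinc: f(T) = +0.038·(T−10) [T≤10 °C] = -0.9272
  SO₂ term: 0.0129·109.1^0.44·exp(0.046·62-0.9272) = 0.6969
  Cl⁻ term: 0.0175·656.7^0.57·exp(0.008·62+0.085·-14.4) = 0.341
  r_corr = 0.6969 + 0.341 = 1.038 μm/a
Power-law: D(3) = r_corr · 3^0.813
  D(3) = 1.038 × 3^0.813 = 1.038 × 2.443 = 2.535 μm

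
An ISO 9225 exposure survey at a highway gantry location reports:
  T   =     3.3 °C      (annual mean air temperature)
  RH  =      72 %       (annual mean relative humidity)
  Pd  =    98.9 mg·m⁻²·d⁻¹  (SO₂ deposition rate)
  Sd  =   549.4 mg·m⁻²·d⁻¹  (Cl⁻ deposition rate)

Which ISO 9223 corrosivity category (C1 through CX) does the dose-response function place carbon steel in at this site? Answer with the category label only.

carbon steel: temperature factor f = +0.150·(-6.7) = -1.0050
  sulphur-dioxide contribution → 29.81 μm/a
  chloride contribution → 62.6 μm/a
  ⇒ r_corr(carbon steel) = 92.41 μm/a
Category bounds: 80…200 μm/a bracket r_corr ⇒ C5

C5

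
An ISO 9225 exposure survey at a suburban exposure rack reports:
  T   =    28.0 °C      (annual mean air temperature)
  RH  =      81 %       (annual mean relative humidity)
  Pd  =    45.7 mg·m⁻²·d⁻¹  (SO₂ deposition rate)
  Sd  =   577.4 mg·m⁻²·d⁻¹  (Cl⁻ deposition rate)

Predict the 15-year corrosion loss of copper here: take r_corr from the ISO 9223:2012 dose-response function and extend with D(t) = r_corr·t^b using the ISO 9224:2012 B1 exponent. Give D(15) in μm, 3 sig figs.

copper: T>10 °C ⇒ hinge -0.080·(28.0−10) = -1.4400
  sulphur-dioxide contribution → 0.4036 μm/a
  chloride contribution → 4.155 μm/a
  ⇒ r_corr(copper) = 4.559 μm/a
ISO 9224: D(t) = r_corr · t^b with b = 0.667 (copper, B1)
  D(15) = 4.559 × 15^0.667 = 4.559 × 6.088 = 27.75 μm

D(15) = 27.8 μm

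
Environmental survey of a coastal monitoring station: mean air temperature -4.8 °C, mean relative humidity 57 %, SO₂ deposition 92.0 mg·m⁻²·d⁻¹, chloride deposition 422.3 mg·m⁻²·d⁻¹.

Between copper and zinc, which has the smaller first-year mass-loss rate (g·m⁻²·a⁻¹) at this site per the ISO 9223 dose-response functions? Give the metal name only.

copper: f(T) = +0.126·(T−10) [T≤10 °C] = -1.8648
  SO₂ term: 0.0053·92.0^0.26·exp(0.059·57-1.8648) = 0.07683
  Sd branch = 0.01025·Sd^0.27·e^(0.036·RH+0.049·T) = 0.3226 μm/a
  r_corr = 0.07683 + 0.3226 = 0.3994 μm/a
  mass loss = 0.3994 μm/a × 8.96 g/cm³ = 3.579 g·m⁻²·a⁻¹
zinc: T≤10 °C ⇒ hinge +0.038·(-4.8−10) = -0.5624
  SO₂ term: 0.0129·92.0^0.44·exp(0.046·57-0.5624) = 0.7398
  Cl⁻ term: 0.0175·422.3^0.57·exp(0.008·57+0.085·-4.8) = 0.5761
  sum: 0.7398 + 0.5761 → r_corr = 1.316 μm/a
  mass loss = 1.316 μm/a × 7.14 g/cm³ = 9.396 g·m⁻²·a⁻¹
Ordering by g·m⁻²·a⁻¹: zinc (9.4) > copper (3.58)

copper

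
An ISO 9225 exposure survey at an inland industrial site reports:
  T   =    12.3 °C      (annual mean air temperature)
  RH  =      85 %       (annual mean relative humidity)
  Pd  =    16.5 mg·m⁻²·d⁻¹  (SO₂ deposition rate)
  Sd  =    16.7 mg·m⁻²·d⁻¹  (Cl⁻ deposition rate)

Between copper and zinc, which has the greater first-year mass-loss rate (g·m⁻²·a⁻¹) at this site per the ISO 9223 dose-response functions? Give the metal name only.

copper: temperature factor f = -0.080·(2.3) = -0.1840
  sulphur-dioxide contribution → 1.377 μm/a
  chloride contribution → 0.8542 μm/a
  total first-year rate 2.231 μm/a
  mass loss = 2.231 μm/a × 8.96 g/cm³ = 19.99 g·m⁻²·a⁻¹
zinc: T>10 °C ⇒ hinge -0.071·(12.3−10) = -0.1633
  sulphur-dioxide contribution → 1.877 μm/a
  chloride contribution → 0.4891 μm/a
  total first-year rate 2.366 μm/a
  mass loss = 2.366 μm/a × 7.14 g/cm³ = 16.89 g·m⁻²·a⁻¹
Ordering by g·m⁻²·a⁻¹: copper (20) > zinc (16.9)

copper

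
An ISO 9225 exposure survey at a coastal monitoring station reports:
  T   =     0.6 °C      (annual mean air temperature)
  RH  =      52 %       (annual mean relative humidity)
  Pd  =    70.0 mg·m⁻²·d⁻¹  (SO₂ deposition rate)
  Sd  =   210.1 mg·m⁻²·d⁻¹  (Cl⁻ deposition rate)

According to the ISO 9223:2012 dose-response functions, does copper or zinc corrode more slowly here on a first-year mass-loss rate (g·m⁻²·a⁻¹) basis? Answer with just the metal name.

copper

copper: T≤10 °C ⇒ hinge +0.126·(0.6−10) = -1.1844
  SO₂ term: 0.0053·70.0^0.26·exp(0.059·52-1.1844) = 0.1052
  Sd branch = 0.01025·Sd^0.27·e^(0.036·RH+0.049·T) = 0.2908 μm/a
  sum: 0.1052 + 0.2908 → r_corr = 0.396 μm/a
  mass loss = 0.396 μm/a × 8.96 g/cm³ = 3.548 g·m⁻²·a⁻¹
zinc: f(T) = +0.038·(T−10) [T≤10 °C] = -0.3572
  Pd branch = 0.0129·Pd^0.44·e^(0.046·RH+f) = 0.6399 μm/a
  Sd branch = 0.0175·Sd^0.57·e^(0.008·RH+0.085·T) = 0.5884 μm/a
  sum: 0.6399 + 0.5884 → r_corr = 1.228 μm/a
  mass loss = 1.228 μm/a × 7.14 g/cm³ = 8.77 g·m⁻²·a⁻¹
Ordering by g·m⁻²·a⁻¹: zinc (8.77) > copper (3.55)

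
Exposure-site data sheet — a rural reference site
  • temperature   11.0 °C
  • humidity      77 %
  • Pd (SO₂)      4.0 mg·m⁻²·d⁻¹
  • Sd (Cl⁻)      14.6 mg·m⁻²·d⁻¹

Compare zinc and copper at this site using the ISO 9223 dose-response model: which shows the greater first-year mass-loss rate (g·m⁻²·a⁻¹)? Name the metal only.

zinc: temperature factor f = -0.071·(1.0) = -0.0710
  SO₂ term: 0.0129·4.0^0.44·exp(0.046·77-0.0710) = 0.7637
  Sd branch = 0.0175·Sd^0.57·e^(0.008·RH+0.085·T) = 0.3805 μm/a
  r_corr = 0.7637 + 0.3805 = 1.144 μm/a
  mass loss = 1.144 μm/a × 7.14 g/cm³ = 8.169 g·m⁻²·a⁻¹
copper: temperature factor f = -0.080·(1.0) = -0.0800
  Pd branch = 0.0053·Pd^0.26·e^(0.059·RH+f) = 0.6593 μm/a
  Sd branch = 0.01025·Sd^0.27·e^(0.036·RH+0.049·T) = 0.5795 μm/a
  sum: 0.6593 + 0.5795 → r_corr = 1.239 μm/a
  mass loss = 1.239 μm/a × 8.96 g/cm³ = 11.1 g·m⁻²·a⁻¹
Ordering by g·m⁻²·a⁻¹: copper (11.1) > zinc (8.17)

copper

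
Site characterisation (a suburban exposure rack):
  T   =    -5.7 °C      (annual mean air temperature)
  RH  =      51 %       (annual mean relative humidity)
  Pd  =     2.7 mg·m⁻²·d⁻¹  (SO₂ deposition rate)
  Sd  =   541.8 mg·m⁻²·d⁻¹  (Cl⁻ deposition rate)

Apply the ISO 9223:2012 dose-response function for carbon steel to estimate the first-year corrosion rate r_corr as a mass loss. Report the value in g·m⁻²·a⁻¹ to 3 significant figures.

carbon steel: temperature factor f = +0.150·(-15.7) = -2.3550
  sulphur-dioxide contribution → 0.7807 μm/a
  chloride contribution → 21.65 μm/a
  ⇒ r_corr(carbon steel) = 22.43 μm/a
Convert to mass loss: 22.43 μm/a × 7.85 g/cm³ = 176.1 g·m⁻²·a⁻¹

r_corr = 176 g·m⁻²·a⁻¹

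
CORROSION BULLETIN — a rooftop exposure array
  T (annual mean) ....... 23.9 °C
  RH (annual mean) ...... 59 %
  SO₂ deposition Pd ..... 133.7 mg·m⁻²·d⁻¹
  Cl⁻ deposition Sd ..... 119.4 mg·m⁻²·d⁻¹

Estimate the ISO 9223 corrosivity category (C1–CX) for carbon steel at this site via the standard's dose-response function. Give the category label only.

C4

carbon steel: temperature factor f = -0.054·(13.9) = -0.7506
  SO₂ term: 1.77·133.7^0.52·exp(0.02·59-0.7506) = 34.68
  Sd branch = 0.102·Sd^0.62·e^(0.033·RH+0.04·T) = 36.07 μm/a
  sum: 34.68 + 36.07 → r_corr = 70.74 μm/a
Category bounds: 50…80 μm/a bracket r_corr ⇒ C4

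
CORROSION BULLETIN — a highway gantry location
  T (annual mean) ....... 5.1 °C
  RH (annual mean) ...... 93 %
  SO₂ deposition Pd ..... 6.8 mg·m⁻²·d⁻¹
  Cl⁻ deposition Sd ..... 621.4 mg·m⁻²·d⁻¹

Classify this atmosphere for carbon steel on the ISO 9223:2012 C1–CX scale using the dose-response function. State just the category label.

C5

carbon steel: temperature factor f = +0.150·(-4.9) = -0.7350
  SO₂ term: 1.77·6.8^0.52·exp(0.02·93-0.7350) = 14.77
  Cl⁻ term: 0.102·621.4^0.62·exp(0.033·93+0.04·5.1) = 145.2
  r_corr = 14.77 + 145.2 = 160 μm/a
ISO 9223 Table 2 (carbon steel): 80 < 160 ≤ 200 μm/a ⇒ C5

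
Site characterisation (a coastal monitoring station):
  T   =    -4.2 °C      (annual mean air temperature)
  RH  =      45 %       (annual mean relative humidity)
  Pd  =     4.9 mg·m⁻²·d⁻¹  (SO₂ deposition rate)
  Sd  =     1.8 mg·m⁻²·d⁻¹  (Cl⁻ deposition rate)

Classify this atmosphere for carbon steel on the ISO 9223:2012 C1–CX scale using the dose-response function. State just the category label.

carbon steel: temperature factor f = +0.150·(-14.2) = -2.1300
  SO₂ term: 1.77·4.9^0.52·exp(0.02·45-2.1300) = 1.182
  Sd branch = 0.102·Sd^0.62·e^(0.033·RH+0.04·T) = 0.5481 μm/a
  r_corr = 1.182 + 0.5481 = 1.73 μm/a
1.73 μm/a falls in (1.3, 25] for carbon steel → category C2

C2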